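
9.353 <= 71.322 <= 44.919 False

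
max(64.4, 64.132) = 64.4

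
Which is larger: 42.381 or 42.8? 42.8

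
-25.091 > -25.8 True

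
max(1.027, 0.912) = 1.027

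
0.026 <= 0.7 True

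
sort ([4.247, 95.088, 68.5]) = [4.247, 68.5, 95.088]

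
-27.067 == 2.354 False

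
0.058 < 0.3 True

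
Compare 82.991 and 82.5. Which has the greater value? 82.991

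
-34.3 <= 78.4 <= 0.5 False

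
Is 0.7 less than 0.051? No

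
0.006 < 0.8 True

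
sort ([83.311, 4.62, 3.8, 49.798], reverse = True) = [83.311, 49.798, 4.62, 3.8]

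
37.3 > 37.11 True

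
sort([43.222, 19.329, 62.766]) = [19.329, 43.222, 62.766]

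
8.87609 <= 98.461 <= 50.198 False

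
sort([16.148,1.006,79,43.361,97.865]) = [1.006,16.148,43.361,79,97.865]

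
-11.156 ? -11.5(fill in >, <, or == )>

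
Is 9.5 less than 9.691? Yes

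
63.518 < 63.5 False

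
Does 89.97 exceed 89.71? Yes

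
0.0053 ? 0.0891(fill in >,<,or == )<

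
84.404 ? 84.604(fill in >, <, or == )<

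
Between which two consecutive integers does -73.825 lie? -74 and -73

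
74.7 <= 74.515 False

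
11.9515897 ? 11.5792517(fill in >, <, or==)>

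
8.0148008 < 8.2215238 True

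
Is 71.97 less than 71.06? No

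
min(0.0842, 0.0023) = 0.0023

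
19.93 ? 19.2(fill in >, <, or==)>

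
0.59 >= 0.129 True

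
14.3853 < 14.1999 False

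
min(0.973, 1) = 0.973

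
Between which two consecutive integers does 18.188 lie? 18 and 19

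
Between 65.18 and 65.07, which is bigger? 65.18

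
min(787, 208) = 208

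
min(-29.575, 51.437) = -29.575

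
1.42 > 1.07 True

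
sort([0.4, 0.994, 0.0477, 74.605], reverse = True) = [74.605, 0.994, 0.4, 0.0477]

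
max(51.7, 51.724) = 51.724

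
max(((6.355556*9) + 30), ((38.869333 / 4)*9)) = 87.45599925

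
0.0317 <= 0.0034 False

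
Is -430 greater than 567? No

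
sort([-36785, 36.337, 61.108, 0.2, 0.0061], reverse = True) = [61.108, 36.337, 0.2, 0.0061, -36785]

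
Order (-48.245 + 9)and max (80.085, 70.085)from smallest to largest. (-48.245 + 9), max (80.085, 70.085)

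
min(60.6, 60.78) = 60.6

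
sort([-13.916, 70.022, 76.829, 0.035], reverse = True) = [76.829, 70.022, 0.035, -13.916]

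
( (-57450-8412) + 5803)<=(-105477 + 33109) False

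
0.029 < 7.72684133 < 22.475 True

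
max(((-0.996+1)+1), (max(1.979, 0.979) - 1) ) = 1.004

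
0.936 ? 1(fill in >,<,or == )<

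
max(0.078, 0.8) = 0.8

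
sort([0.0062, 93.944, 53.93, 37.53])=[0.0062, 37.53, 53.93, 93.944]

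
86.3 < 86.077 False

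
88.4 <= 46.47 False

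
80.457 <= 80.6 True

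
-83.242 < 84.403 True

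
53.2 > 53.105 True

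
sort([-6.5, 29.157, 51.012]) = [-6.5, 29.157, 51.012]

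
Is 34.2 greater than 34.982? No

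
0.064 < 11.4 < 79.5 True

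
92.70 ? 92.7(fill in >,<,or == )==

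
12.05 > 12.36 False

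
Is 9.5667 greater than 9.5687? No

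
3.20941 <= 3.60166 True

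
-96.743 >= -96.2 False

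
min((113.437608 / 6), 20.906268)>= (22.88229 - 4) True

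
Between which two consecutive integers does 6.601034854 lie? 6 and 7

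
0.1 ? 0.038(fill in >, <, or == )>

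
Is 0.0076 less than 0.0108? Yes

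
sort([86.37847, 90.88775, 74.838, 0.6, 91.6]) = [0.6, 74.838, 86.37847, 90.88775, 91.6]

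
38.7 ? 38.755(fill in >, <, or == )<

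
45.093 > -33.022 True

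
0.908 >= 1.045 False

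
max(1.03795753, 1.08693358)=1.08693358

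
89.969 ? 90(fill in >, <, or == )<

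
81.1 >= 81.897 False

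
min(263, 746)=263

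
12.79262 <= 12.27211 False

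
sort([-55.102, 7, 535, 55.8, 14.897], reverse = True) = [535, 55.8, 14.897, 7, -55.102]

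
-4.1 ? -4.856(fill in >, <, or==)>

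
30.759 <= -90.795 False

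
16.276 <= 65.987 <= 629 True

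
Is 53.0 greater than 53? No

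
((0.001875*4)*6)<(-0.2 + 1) True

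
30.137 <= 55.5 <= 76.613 True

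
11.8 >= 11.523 True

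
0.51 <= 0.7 True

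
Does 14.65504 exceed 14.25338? Yes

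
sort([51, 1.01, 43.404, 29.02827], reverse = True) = [51, 43.404, 29.02827, 1.01]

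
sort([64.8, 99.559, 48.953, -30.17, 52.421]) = [-30.17, 48.953, 52.421, 64.8, 99.559]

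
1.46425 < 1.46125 False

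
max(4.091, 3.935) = 4.091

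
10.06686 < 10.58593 True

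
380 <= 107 False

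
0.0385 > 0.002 True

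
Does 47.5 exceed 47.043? Yes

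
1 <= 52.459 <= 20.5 False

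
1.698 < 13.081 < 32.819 True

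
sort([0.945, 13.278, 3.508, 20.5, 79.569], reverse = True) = [79.569, 20.5, 13.278, 3.508, 0.945]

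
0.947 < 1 True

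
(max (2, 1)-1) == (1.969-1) False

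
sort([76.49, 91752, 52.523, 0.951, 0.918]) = [0.918, 0.951, 52.523, 76.49, 91752]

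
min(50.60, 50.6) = 50.60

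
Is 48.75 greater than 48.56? Yes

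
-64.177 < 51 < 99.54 True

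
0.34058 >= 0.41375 False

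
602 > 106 True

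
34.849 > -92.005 True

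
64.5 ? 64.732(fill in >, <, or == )<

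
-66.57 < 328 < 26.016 False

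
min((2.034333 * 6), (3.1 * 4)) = 12.205998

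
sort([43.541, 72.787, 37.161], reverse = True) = [72.787, 43.541, 37.161]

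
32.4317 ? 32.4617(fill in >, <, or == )<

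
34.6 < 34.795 True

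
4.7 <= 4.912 True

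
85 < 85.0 False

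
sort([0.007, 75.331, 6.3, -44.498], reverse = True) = [75.331, 6.3, 0.007, -44.498]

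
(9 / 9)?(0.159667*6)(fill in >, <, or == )>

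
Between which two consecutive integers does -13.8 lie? -14 and -13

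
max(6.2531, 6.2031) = 6.2531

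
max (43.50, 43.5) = 43.5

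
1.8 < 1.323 False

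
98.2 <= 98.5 True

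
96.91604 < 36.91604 False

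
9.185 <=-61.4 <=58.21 False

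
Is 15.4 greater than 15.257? Yes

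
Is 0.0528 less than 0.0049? No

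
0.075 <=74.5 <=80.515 True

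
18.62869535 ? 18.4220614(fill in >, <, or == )>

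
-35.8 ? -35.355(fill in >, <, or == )<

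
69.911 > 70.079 False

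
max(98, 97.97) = 98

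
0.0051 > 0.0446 False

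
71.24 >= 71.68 False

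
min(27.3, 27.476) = 27.3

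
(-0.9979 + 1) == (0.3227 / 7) False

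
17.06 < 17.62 True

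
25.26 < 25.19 False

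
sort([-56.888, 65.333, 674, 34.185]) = [-56.888, 34.185, 65.333, 674]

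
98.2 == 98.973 False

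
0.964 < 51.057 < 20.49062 False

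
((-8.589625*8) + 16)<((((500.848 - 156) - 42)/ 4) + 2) True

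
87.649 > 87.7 False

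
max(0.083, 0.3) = 0.3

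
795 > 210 True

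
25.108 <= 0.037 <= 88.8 False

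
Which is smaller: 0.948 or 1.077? 0.948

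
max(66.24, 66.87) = 66.87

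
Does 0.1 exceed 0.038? Yes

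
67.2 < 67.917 True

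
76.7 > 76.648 True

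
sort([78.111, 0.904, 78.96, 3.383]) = [0.904, 3.383, 78.111, 78.96]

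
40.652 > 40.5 True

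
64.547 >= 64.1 True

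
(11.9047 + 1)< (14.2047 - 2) False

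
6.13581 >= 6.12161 True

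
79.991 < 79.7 False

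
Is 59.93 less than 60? Yes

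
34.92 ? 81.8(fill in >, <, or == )<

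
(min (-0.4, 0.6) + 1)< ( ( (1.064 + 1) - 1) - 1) False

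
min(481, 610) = 481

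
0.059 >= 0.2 False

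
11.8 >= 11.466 True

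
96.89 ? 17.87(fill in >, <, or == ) >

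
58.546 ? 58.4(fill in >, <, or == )>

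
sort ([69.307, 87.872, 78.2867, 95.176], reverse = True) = [95.176, 87.872, 78.2867, 69.307]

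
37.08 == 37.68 False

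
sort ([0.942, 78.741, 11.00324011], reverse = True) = [78.741, 11.00324011, 0.942]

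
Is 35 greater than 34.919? Yes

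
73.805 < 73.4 False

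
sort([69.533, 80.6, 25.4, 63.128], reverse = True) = [80.6, 69.533, 63.128, 25.4]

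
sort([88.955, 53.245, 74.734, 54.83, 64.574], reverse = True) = [88.955, 74.734, 64.574, 54.83, 53.245]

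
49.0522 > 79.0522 False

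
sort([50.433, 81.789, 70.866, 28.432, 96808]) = [28.432, 50.433, 70.866, 81.789, 96808]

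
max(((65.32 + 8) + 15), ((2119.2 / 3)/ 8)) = 88.32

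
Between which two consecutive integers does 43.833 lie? 43 and 44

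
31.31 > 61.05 False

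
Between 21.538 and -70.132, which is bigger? 21.538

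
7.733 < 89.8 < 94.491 True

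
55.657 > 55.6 True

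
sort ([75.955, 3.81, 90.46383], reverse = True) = [90.46383, 75.955, 3.81]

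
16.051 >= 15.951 True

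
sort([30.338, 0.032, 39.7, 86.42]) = [0.032, 30.338, 39.7, 86.42]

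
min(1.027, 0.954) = 0.954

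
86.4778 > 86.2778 True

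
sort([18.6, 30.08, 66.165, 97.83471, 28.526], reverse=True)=[97.83471, 66.165, 30.08, 28.526, 18.6]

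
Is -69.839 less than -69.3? Yes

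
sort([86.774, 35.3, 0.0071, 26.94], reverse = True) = [86.774, 35.3, 26.94, 0.0071]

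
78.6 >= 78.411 True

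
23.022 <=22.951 False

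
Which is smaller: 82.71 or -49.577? -49.577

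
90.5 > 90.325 True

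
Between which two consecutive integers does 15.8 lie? 15 and 16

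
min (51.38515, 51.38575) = 51.38515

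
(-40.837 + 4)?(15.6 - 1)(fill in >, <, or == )<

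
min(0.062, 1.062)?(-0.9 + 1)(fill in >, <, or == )<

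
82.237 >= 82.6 False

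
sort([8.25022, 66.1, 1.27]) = [1.27, 8.25022, 66.1]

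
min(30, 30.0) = 30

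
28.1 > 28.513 False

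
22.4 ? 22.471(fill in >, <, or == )<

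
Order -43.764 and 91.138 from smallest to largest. -43.764, 91.138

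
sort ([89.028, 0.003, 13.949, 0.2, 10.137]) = [0.003, 0.2, 10.137, 13.949, 89.028]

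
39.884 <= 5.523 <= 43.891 False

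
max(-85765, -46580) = -46580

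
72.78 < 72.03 False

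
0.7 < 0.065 False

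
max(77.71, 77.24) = 77.71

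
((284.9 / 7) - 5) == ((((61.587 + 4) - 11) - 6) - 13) False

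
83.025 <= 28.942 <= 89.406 False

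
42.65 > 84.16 False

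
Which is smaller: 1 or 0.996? 0.996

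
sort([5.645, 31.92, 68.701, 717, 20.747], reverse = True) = [717, 68.701, 31.92, 20.747, 5.645]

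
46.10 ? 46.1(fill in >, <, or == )==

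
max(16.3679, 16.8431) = 16.8431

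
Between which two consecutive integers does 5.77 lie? 5 and 6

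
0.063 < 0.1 True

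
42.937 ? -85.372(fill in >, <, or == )>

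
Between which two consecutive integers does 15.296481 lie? 15 and 16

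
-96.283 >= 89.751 False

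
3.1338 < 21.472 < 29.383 True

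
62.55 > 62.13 True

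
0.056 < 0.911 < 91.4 True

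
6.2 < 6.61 True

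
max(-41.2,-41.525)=-41.2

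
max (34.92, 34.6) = 34.92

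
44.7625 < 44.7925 True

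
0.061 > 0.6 False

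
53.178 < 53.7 True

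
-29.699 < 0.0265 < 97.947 True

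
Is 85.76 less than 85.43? No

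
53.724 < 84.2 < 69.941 False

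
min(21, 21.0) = 21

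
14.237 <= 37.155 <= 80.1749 True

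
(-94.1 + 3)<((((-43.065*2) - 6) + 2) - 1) False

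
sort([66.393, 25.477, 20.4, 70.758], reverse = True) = [70.758, 66.393, 25.477, 20.4]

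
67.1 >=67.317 False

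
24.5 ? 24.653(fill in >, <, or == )<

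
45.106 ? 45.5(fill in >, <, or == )<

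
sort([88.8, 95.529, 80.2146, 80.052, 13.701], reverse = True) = [95.529, 88.8, 80.2146, 80.052, 13.701]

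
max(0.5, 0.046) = 0.5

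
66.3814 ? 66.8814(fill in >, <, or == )<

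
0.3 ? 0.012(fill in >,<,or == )>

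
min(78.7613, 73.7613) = 73.7613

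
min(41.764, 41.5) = 41.5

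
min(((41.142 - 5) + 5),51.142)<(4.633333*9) True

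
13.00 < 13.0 False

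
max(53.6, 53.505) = 53.6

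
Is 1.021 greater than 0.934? Yes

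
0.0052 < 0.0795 True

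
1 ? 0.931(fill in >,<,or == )>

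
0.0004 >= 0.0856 False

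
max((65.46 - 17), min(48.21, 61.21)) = 48.46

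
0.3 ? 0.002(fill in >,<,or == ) >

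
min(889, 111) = 111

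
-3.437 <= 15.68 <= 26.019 True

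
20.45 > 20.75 False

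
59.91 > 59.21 True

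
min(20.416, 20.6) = 20.416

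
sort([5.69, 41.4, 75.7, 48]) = [5.69, 41.4, 48, 75.7]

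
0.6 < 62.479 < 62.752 True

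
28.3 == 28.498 False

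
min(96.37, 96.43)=96.37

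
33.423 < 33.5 True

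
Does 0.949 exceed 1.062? No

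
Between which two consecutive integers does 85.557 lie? 85 and 86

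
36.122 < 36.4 True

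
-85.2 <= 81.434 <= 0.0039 False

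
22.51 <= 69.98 True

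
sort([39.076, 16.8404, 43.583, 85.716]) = [16.8404, 39.076, 43.583, 85.716]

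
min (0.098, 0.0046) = 0.0046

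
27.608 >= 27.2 True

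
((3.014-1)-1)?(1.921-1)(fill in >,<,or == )>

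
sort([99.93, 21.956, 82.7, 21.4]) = [21.4, 21.956, 82.7, 99.93]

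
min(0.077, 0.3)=0.077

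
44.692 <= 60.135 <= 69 True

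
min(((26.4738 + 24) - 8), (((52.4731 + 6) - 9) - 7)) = 42.4731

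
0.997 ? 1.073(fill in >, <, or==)<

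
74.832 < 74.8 False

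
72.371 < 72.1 False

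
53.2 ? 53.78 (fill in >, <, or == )<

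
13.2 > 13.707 False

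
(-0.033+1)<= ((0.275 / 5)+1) True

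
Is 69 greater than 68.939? Yes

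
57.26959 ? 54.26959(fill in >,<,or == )>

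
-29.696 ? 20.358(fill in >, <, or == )<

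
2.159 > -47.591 True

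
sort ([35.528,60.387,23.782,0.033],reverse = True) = [60.387,35.528,23.782,0.033]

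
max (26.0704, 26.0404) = 26.0704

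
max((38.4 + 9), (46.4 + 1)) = 47.4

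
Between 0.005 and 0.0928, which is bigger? 0.0928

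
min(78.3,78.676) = 78.3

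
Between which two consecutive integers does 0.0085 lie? 0 and 1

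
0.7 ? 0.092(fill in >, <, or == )>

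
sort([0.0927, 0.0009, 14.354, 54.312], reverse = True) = [54.312, 14.354, 0.0927, 0.0009]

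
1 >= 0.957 True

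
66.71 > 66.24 True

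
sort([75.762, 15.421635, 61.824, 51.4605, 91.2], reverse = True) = [91.2, 75.762, 61.824, 51.4605, 15.421635]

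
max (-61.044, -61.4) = -61.044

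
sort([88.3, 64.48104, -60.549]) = [-60.549, 64.48104, 88.3]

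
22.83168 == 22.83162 False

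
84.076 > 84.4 False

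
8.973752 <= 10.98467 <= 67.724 True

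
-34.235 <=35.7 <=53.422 True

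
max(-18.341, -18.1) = -18.1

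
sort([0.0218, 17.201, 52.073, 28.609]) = [0.0218, 17.201, 28.609, 52.073]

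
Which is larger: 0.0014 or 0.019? 0.019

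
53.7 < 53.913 True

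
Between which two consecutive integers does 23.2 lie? 23 and 24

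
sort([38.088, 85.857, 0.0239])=[0.0239, 38.088, 85.857]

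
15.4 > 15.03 True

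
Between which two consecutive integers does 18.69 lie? 18 and 19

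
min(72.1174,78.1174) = 72.1174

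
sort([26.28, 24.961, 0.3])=[0.3, 24.961, 26.28]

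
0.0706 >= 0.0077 True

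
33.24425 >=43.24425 False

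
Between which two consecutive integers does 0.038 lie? 0 and 1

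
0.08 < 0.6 True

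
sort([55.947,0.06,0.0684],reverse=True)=[55.947,0.0684,0.06]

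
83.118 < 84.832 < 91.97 True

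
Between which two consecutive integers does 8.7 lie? 8 and 9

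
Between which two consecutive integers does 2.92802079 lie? 2 and 3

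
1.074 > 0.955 True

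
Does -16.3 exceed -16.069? No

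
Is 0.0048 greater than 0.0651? No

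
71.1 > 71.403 False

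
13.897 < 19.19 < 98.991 True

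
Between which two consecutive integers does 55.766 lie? 55 and 56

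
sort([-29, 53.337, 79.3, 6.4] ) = [-29, 6.4, 53.337, 79.3]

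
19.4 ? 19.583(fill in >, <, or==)<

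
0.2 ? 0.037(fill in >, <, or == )>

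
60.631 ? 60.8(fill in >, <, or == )<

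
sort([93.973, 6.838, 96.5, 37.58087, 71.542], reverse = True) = [96.5, 93.973, 71.542, 37.58087, 6.838]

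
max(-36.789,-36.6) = -36.6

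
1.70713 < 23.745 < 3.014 False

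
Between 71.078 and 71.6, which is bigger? 71.6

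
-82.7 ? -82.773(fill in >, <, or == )>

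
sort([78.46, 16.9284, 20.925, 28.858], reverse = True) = [78.46, 28.858, 20.925, 16.9284]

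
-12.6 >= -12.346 False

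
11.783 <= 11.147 False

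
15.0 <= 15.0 True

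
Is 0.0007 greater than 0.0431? No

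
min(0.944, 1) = 0.944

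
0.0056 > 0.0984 False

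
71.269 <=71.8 True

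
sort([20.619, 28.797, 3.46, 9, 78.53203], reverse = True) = [78.53203, 28.797, 20.619, 9, 3.46]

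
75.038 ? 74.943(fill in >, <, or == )>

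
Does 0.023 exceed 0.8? No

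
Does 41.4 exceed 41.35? Yes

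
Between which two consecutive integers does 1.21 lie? 1 and 2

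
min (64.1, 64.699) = 64.1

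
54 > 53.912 True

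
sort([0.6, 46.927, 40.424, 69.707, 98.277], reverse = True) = [98.277, 69.707, 46.927, 40.424, 0.6]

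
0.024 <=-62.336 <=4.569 False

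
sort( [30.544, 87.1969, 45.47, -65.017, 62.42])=[-65.017, 30.544, 45.47, 62.42, 87.1969]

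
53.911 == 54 False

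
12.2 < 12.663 True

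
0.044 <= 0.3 True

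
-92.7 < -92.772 False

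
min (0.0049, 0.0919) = 0.0049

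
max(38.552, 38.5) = 38.552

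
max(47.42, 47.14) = 47.42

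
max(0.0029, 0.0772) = 0.0772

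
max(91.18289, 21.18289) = 91.18289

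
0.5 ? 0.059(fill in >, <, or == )>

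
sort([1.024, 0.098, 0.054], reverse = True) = [1.024, 0.098, 0.054]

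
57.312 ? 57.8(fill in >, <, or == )<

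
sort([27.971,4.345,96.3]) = [4.345,27.971,96.3]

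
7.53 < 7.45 False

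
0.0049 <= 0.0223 True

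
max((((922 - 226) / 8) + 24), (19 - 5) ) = 111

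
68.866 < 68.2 False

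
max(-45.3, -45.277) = -45.277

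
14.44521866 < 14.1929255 False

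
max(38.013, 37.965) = 38.013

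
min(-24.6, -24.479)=-24.6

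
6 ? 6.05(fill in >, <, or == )<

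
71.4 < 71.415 True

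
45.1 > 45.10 False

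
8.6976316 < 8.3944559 False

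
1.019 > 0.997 True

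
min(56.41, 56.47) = 56.41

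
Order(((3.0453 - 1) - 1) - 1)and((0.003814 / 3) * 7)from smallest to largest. ((0.003814 / 3) * 7), (((3.0453 - 1) - 1) - 1)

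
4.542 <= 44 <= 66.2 True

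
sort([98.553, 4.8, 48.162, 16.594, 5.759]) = [4.8, 5.759, 16.594, 48.162, 98.553]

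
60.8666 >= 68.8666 False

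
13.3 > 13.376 False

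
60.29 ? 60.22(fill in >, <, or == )>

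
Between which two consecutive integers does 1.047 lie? 1 and 2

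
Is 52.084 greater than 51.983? Yes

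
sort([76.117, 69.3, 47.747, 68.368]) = [47.747, 68.368, 69.3, 76.117]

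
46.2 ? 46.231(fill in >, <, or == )<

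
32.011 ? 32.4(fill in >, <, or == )<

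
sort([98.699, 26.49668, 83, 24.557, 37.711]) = [24.557, 26.49668, 37.711, 83, 98.699]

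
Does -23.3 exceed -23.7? Yes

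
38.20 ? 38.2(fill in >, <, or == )==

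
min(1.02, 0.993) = 0.993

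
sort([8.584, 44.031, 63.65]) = [8.584, 44.031, 63.65]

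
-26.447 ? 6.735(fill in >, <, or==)<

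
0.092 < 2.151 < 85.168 True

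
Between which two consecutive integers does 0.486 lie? 0 and 1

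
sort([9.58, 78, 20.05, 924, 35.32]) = [9.58, 20.05, 35.32, 78, 924]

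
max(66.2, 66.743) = 66.743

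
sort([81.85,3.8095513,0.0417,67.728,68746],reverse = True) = [68746,81.85,67.728,3.8095513,0.0417]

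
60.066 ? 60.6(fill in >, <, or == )<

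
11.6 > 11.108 True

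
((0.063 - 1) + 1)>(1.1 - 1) False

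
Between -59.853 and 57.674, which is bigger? 57.674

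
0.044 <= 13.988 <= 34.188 True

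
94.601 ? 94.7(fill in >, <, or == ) <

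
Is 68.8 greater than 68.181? Yes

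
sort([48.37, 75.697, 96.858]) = [48.37, 75.697, 96.858]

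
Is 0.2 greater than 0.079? Yes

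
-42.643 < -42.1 True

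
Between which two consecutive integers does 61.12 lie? 61 and 62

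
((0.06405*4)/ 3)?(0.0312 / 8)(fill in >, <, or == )>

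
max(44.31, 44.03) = 44.31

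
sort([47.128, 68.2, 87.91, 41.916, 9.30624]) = [9.30624, 41.916, 47.128, 68.2, 87.91]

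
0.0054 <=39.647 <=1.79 False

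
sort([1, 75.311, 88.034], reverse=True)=[88.034, 75.311, 1]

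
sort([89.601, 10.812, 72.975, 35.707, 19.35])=[10.812, 19.35, 35.707, 72.975, 89.601]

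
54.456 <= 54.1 False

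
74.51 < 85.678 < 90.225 True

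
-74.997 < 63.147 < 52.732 False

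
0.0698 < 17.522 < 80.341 True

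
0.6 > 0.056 True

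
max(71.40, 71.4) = 71.4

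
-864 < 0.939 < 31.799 True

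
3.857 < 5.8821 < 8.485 True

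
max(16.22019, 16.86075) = 16.86075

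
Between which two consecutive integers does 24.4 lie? 24 and 25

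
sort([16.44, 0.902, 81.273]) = [0.902, 16.44, 81.273]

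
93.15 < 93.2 True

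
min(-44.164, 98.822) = -44.164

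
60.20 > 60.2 False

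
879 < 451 False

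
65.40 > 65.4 False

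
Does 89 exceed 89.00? No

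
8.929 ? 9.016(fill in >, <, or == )<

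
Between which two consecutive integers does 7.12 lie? 7 and 8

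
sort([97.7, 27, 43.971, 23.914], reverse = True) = [97.7, 43.971, 27, 23.914]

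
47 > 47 False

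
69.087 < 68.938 False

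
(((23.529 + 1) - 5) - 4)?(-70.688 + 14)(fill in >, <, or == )>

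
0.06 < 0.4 True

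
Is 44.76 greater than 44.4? Yes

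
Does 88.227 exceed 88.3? No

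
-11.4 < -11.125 True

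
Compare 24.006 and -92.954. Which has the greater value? 24.006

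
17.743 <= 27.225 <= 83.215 True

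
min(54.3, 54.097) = 54.097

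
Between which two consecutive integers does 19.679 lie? 19 and 20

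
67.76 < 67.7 False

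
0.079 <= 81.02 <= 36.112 False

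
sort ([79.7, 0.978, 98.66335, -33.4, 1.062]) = [-33.4, 0.978, 1.062, 79.7, 98.66335]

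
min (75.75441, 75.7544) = 75.7544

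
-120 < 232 True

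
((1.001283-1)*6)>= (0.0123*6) False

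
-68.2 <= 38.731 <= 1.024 False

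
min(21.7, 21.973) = 21.7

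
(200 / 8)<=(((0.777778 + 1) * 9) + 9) True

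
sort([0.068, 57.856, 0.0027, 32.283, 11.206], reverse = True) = [57.856, 32.283, 11.206, 0.068, 0.0027]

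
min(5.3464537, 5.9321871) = 5.3464537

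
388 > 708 False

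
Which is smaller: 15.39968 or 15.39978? 15.39968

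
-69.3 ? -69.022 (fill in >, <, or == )<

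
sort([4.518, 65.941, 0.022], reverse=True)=[65.941, 4.518, 0.022]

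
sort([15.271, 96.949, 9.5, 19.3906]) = [9.5, 15.271, 19.3906, 96.949]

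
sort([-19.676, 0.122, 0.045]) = [-19.676, 0.045, 0.122]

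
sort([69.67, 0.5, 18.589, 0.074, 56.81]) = [0.074, 0.5, 18.589, 56.81, 69.67]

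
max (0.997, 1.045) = 1.045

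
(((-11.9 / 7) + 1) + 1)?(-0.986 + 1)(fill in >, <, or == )>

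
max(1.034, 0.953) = 1.034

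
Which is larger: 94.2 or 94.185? 94.2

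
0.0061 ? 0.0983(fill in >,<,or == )<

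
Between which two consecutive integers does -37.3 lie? -38 and -37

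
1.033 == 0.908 False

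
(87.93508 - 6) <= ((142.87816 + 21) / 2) True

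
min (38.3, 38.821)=38.3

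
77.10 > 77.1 False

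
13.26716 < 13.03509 False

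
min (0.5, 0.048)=0.048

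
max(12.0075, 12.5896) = 12.5896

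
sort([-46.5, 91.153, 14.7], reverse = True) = [91.153, 14.7, -46.5]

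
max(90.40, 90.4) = 90.4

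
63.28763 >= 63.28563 True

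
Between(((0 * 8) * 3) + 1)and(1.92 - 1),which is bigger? (((0 * 8) * 3) + 1)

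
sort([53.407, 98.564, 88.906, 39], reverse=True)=[98.564, 88.906, 53.407, 39]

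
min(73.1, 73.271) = 73.1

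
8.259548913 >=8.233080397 True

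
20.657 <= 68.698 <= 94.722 True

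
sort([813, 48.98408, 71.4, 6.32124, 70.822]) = [6.32124, 48.98408, 70.822, 71.4, 813]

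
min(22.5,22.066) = 22.066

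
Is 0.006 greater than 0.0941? No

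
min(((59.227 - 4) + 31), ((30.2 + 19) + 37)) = 86.2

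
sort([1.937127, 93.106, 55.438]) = [1.937127, 55.438, 93.106]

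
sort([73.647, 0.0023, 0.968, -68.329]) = [-68.329, 0.0023, 0.968, 73.647]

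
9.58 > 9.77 False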